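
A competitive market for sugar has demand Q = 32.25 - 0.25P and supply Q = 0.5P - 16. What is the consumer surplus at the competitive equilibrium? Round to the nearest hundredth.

Rewriting demand in inverse form: P = 129 - 4Q.
Rewriting supply in inverse form: P = 32 + 2Q.
Equilibrium: 129 - 4Q = 32 + 2Q, so Q* = 16.1667 and P* = 64.3333.
The demand choke price is 129, so CS = (1/2)(Q*)(129 - P*) = (1/2)(16.1667)(64.6667) = 522.7222.

522.72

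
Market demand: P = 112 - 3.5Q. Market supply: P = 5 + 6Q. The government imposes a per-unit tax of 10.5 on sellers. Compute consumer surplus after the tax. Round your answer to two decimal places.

180.57

Pre-tax equilibrium: 112 - 3.5Q = 5 + 6Q gives Q* = 11.2632, P* = 72.5789.
With the tax, sellers need 10.5 more per unit: 112 - 3.5Q = 5 + 6Q + 10.5, so Q_t = 10.1579. Buyers pay P_b = 76.4474; sellers receive P_s = P_b - 10.5 = 65.9474.
CS = (1/2)(Q_t)(112 - P_b) = (1/2)(10.1579)(35.5526) = 180.5699.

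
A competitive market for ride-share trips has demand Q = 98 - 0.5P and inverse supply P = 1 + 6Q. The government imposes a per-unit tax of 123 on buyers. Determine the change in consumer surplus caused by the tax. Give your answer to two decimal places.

-513.14

Rewriting demand in inverse form: P = 196 - 2Q.
Without the tax, 196 - 2Q = 1 + 6Q so Q* = 24.375 and P* = 147.25.
With the tax, buyers' net willingness to pay falls by 123: (196 - 123) - 2Q = 1 + 6Q, so Q_t = 9. Buyers pay P_b = 178; sellers receive P_s = P_b - 123 = 55.
CS falls from (1/2)(24.375)(48.75) = 594.1406 to (1/2)(9)(18) = 81, a change of -513.1406.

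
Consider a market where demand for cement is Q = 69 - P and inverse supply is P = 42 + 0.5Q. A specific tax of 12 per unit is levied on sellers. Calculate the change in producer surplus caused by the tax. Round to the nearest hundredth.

Rewriting demand in inverse form: P = 69 - Q.
Pre-tax equilibrium: 69 - Q = 42 + 0.5Q gives Q* = 18, P* = 51.
A tax on sellers shifts supply up by 12: 69 - Q = 42 + 0.5Q + 12, so Q_t = 10. Buyers pay P_b = 59; sellers receive P_s = P_b - 12 = 47.
Producers lose the trapezoid between P_s and P* out to Q_t plus the triangle from Q_t to Q*: change in PS = 25 - 81 = -56.

-56.00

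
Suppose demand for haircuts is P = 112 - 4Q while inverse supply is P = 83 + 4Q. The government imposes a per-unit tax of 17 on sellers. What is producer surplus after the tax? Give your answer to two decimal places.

Pre-tax equilibrium: 112 - 4Q = 83 + 4Q gives Q* = 3.625, P* = 97.5.
With the tax, sellers need 17 more per unit: 112 - 4Q = 83 + 4Q + 17, so Q_t = 1.5. Buyers pay P_b = 106; sellers receive P_s = P_b - 17 = 89.
Producer surplus is the triangle above supply below P_s: (1/2)(1.5)(89 - 83) = 4.5.

4.50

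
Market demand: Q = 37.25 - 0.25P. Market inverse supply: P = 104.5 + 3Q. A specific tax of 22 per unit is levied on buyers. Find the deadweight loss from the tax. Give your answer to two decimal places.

Rewriting demand in inverse form: P = 149 - 4Q.
Without the tax, 149 - 4Q = 104.5 + 3Q so Q* = 6.3571 and P* = 123.5714.
With the tax, buyers' net willingness to pay falls by 22: (149 - 22) - 4Q = 104.5 + 3Q, so Q_t = 3.2143. Buyers pay P_b = 136.1429; sellers receive P_s = P_b - 22 = 114.1429.
The welfare triangle lost has base Q* - Q_t = 3.1429 and height t = 22, so DWL = (1/2)(3.1429)(22) = 34.5714.

34.57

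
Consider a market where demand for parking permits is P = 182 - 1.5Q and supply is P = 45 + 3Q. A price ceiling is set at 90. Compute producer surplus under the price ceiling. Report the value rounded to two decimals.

337.50

Free-market equilibrium: 182 - 1.5Q = 45 + 3Q gives Q* = 30.4444, P* = 136.3333.
At P = 90, sellers supply (90 - 45)/3 = 15 while buyers want more, so the quantity traded is 15 at price 90.
PS is the triangle above supply below 90: (1/2)(15)(90 - 45) = 337.5.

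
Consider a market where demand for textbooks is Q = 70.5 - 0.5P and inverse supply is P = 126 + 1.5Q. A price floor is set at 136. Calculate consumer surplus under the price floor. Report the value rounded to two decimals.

Rewriting demand in inverse form: P = 141 - 2Q.
Without the control, 141 - 2Q = 126 + 1.5Q so Q* = 4.2857 and P* = 132.4286.
At the floor price 136, quantity demanded is (141 - 136)/2 = 2.5; demand is the short side, so Q = 2.5 trades at P = 136.
CS is the triangle under demand above 136: (1/2)(2.5)(141 - 136) = 6.25.

6.25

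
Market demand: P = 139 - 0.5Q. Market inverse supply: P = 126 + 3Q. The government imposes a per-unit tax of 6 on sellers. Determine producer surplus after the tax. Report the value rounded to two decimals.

Pre-tax equilibrium: 139 - 0.5Q = 126 + 3Q gives Q* = 3.7143, P* = 137.1429.
With the tax, sellers need 6 more per unit: 139 - 0.5Q = 126 + 3Q + 6, so Q_t = 2. Buyers pay P_b = 138; sellers receive P_s = P_b - 6 = 132.
PS = (1/2)(Q_t)(P_s - 126) = (1/2)(2)(6) = 6.

6.00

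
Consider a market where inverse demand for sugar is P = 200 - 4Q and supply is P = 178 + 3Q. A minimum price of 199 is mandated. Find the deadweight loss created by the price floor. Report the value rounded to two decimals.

29.29

Free-market equilibrium: 200 - 4Q = 178 + 3Q gives Q* = 3.1429, P* = 187.4286.
At P = 199, buyers demand (200 - 199)/4 = 0.25 while sellers would supply more, so the quantity traded is 0.25 at price 199.
The lost-trades triangle has base Q* - 0.25 = 2.8929 and height equal to the gap between the curves at Q = 0.25, which is 199 - 178.75 = 20.25. DWL = (1/2)(2.8929)(20.25) = 29.2902.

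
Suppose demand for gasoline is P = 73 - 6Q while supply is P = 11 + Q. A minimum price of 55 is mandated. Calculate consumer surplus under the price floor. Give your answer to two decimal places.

27.00

Free-market equilibrium: 73 - 6Q = 11 + Q gives Q* = 8.8571, P* = 19.8571.
At P = 55, buyers demand (73 - 55)/6 = 3 while sellers would supply more, so the quantity traded is 3 at price 55.
CS is the triangle under demand above 55: (1/2)(3)(73 - 55) = 27.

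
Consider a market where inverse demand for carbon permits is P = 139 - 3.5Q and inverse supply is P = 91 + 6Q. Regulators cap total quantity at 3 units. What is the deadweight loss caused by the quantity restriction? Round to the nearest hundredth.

20.01

Without the quota, 139 - 3.5Q = 91 + 6Q gives Q* = 5.0526.
At Q = 3 the demand price is 139 - 3.5(3) = 128.5 and the supply price is 91 + 6(3) = 109.
Deadweight loss is the triangle between the curves from 3 to 5.0526: (1/2)(128.5 - 109)(5.0526 - 3) = 20.0132.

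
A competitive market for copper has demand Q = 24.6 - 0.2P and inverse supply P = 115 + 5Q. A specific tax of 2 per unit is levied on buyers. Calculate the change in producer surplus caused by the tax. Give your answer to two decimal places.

-0.70

Rewriting demand in inverse form: P = 123 - 5Q.
Pre-tax equilibrium: 123 - 5Q = 115 + 5Q gives Q* = 0.8, P* = 119.
With the tax, buyers' net willingness to pay falls by 2: (123 - 2) - 5Q = 115 + 5Q, so Q_t = 0.6. Buyers pay P_b = 120; sellers receive P_s = P_b - 2 = 118.
PS falls from (1/2)(0.8)(4) = 1.6 to (1/2)(0.6)(3) = 0.9, a change of -0.7.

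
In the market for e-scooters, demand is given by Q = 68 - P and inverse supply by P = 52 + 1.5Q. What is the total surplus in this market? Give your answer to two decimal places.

Rewriting demand in inverse form: P = 68 - Q.
Setting demand equal to supply, 16 = 2.5Q, so Q* = 6.4 and P* = 61.6.
CS = (1/2)(6.4)(6.4) = 20.48 and PS = (1/2)(6.4)(9.6) = 30.72, so total surplus = 51.2.

51.20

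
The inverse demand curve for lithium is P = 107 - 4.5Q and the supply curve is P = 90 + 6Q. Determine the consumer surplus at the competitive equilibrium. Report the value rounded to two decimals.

Setting demand equal to supply, 17 = 10.5Q, so Q* = 1.619 and P* = 99.7143.
Consumer surplus is the triangle under demand above P*: (1/2)(1.619)(107 - 99.7143) = (1/2)(1.619)(7.2857) = 5.898.

5.90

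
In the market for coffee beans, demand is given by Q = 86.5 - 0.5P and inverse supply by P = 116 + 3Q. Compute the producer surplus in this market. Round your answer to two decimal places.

Rewriting demand in inverse form: P = 173 - 2Q.
Setting demand equal to supply, 57 = 5Q, so Q* = 11.4 and P* = 150.2.
PS is the area between P* and the supply curve from 0 to Q*: (1/2)(11.4)(34.2) = 194.94.

194.94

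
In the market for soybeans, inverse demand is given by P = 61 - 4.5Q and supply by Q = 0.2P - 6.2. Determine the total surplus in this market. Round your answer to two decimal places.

47.37

Rewriting supply in inverse form: P = 31 + 5Q.
Set 61 - 4.5Q = 31 + 5Q, which gives 30 = 9.5Q, so Q* = 3.1579 and P* = 61 - 4.5(3.1579) = 46.7895.
Total surplus is the full triangle between the curves from 0 to Q*: (1/2)(3.1579)(61 - 31) = 47.3684.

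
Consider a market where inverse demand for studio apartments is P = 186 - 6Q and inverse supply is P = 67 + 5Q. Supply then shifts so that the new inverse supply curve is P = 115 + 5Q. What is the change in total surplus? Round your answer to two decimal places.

Initial equilibrium: Q_0 = 10.8182, P_0 = 121.0909; CS_0 = (1/2)(10.8182)(64.9091) = 351.0992, PS_0 = (1/2)(10.8182)(54.0909) = 292.5826.
New equilibrium: 186 - 6Q = 115 + 5Q gives Q_1 = 6.4545, P_1 = 147.2727; CS_1 = 124.9835, PS_1 = 104.1529.
Change in total surplus = (124.9835 + 104.1529) - (351.0992 + 292.5826) = -414.5455.

-414.55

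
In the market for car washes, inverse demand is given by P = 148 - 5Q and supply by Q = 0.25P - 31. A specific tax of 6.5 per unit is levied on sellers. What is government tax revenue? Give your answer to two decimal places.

Rewriting supply in inverse form: P = 124 + 4Q.
Without the tax, 148 - 5Q = 124 + 4Q so Q* = 2.6667 and P* = 134.6667.
A tax on sellers shifts supply up by 6.5: 148 - 5Q = 124 + 4Q + 6.5, so Q_t = 1.9444. Buyers pay P_b = 138.2778; sellers receive P_s = P_b - 6.5 = 131.7778.
Tax revenue = t x Q_t = 6.5 x 1.9444 = 12.6389.

12.64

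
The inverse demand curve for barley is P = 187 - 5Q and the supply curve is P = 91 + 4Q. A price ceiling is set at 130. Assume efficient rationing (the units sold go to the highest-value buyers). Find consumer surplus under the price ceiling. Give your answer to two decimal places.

Free-market equilibrium: 187 - 5Q = 91 + 4Q gives Q* = 10.6667, P* = 133.6667.
At the ceiling price 130, quantity supplied is (130 - 91)/4 = 9.75; supply is the short side, so Q = 9.75 trades at P = 130.
The demand price at Q = 9.75 is 138.25. CS is the trapezoid between demand and 130 over [0, 9.75]: (1/2)[(187 - 130) + (138.25 - 130)](9.75) = 318.0938.

318.09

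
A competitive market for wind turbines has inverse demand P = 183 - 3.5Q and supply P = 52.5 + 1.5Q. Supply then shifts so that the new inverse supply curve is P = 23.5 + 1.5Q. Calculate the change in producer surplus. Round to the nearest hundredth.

Initial equilibrium: Q_0 = 26.1, P_0 = 91.65; CS_0 = (1/2)(26.1)(91.35) = 1192.1175, PS_0 = (1/2)(26.1)(39.15) = 510.9075.
New equilibrium: 183 - 3.5Q = 23.5 + 1.5Q gives Q_1 = 31.9, P_1 = 71.35; CS_1 = 1780.8175, PS_1 = 763.2075.
Change in producer surplus = 763.2075 - 510.9075 = 252.3.

252.30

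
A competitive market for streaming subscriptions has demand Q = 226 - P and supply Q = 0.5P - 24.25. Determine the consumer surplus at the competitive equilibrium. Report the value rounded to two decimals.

1750.35

Rewriting demand in inverse form: P = 226 - Q.
Rewriting supply in inverse form: P = 48.5 + 2Q.
Equilibrium: 226 - Q = 48.5 + 2Q, so Q* = 59.1667 and P* = 166.8333.
Consumer surplus is the triangle under demand above P*: (1/2)(59.1667)(226 - 166.8333) = (1/2)(59.1667)(59.1667) = 1750.3472.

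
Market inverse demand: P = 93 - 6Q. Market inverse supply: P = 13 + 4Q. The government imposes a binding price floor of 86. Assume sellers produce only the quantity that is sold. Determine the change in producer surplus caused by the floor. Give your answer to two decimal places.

-45.56

Free-market equilibrium: 93 - 6Q = 13 + 4Q gives Q* = 8, P* = 45.
At the floor price 86, quantity demanded is (93 - 86)/6 = 1.1667; demand is the short side, so Q = 1.1667 trades at P = 86.
PS goes from (1/2)(8)(32) = 128 to 82.4444 (computed as (86 - 13)(1.1667) - (1/2)(4)(1.1667)^2), a change of -45.5556.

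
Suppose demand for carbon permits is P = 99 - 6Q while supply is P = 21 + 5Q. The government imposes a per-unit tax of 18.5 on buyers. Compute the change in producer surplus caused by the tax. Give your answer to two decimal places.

-52.56

Pre-tax equilibrium: 99 - 6Q = 21 + 5Q gives Q* = 7.0909, P* = 56.4545.
A tax on buyers shifts demand down by 18.5: (99 - 18.5) - 6Q = 21 + 5Q, so Q_t = 5.4091. Buyers pay P_b = 66.5455; sellers receive P_s = P_b - 18.5 = 48.0455.
PS falls from (1/2)(7.0909)(35.4545) = 125.7025 to (1/2)(5.4091)(27.0455) = 73.1457, a change of -52.5568.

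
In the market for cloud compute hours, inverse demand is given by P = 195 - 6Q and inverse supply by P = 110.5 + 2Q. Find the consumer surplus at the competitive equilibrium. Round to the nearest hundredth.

334.70

Equilibrium: 195 - 6Q = 110.5 + 2Q, so Q* = 10.5625 and P* = 131.625.
CS is the area between the demand curve and P* from 0 to Q*: (1/2)(10.5625)(63.375) = 334.6992.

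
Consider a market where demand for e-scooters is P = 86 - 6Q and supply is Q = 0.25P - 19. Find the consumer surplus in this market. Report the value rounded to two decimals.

3.00

Rewriting supply in inverse form: P = 76 + 4Q.
Setting demand equal to supply, 10 = 10Q, so Q* = 1 and P* = 80.
The demand choke price is 86, so CS = (1/2)(Q*)(86 - P*) = (1/2)(1)(6) = 3.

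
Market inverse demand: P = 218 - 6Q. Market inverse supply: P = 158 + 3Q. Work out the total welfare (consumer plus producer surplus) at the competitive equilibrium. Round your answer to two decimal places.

200.00

Setting demand equal to supply, 60 = 9Q, so Q* = 6.6667 and P* = 178.
Total surplus is the full triangle between the curves from 0 to Q*: (1/2)(6.6667)(218 - 158) = 200.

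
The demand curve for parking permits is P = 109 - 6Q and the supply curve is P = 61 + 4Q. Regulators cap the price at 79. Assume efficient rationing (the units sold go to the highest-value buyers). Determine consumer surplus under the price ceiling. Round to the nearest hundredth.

Without the control, 109 - 6Q = 61 + 4Q so Q* = 4.8 and P* = 80.2.
At P = 79, sellers supply (79 - 61)/4 = 4.5 while buyers want more, so the quantity traded is 4.5 at price 79.
The demand price at Q = 4.5 is 82. CS is the trapezoid between demand and 79 over [0, 4.5]: (1/2)[(109 - 79) + (82 - 79)](4.5) = 74.25.

74.25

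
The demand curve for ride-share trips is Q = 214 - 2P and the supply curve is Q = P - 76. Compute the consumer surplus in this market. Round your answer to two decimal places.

Rewriting demand in inverse form: P = 107 - 0.5Q.
Rewriting supply in inverse form: P = 76 + Q.
Equilibrium: 107 - 0.5Q = 76 + Q, so Q* = 20.6667 and P* = 96.6667.
CS is the area between the demand curve and P* from 0 to Q*: (1/2)(20.6667)(10.3333) = 106.7778.

106.78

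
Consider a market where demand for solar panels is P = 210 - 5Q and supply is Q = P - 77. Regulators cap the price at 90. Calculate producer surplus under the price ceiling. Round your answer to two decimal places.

84.50

Rewriting supply in inverse form: P = 77 + Q.
Free-market equilibrium: 210 - 5Q = 77 + Q gives Q* = 22.1667, P* = 99.1667.
At P = 90, sellers supply (90 - 77)/1 = 13 while buyers want more, so the quantity traded is 13 at price 90.
PS is the triangle above supply below 90: (1/2)(13)(90 - 77) = 84.5.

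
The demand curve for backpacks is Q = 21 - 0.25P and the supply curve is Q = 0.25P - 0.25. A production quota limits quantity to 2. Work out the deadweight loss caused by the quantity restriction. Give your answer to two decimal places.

Rewriting demand in inverse form: P = 84 - 4Q.
Rewriting supply in inverse form: P = 1 + 4Q.
Unrestricted equilibrium: Q* = (84 - 1)/(4 + 4) = 10.375.
At Q = 2 the demand price is 84 - 4(2) = 76 and the supply price is 1 + 4(2) = 9.
Deadweight loss is the triangle between the curves from 2 to 10.375: (1/2)(76 - 9)(10.375 - 2) = 280.5625.

280.56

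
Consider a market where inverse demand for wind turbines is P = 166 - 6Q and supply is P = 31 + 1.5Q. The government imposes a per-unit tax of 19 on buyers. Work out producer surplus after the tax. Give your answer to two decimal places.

Without the tax, 166 - 6Q = 31 + 1.5Q so Q* = 18 and P* = 58.
A tax on buyers shifts demand down by 19: (166 - 19) - 6Q = 31 + 1.5Q, so Q_t = 15.4667. Buyers pay P_b = 73.2; sellers receive P_s = P_b - 19 = 54.2.
PS = (1/2)(Q_t)(P_s - 31) = (1/2)(15.4667)(23.2) = 179.4133.

179.41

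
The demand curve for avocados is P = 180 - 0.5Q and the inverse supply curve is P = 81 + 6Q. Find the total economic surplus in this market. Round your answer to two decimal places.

Equilibrium: 180 - 0.5Q = 81 + 6Q, so Q* = 15.2308 and P* = 172.3846.
Total surplus is the full triangle between the curves from 0 to Q*: (1/2)(15.2308)(180 - 81) = 753.9231.

753.92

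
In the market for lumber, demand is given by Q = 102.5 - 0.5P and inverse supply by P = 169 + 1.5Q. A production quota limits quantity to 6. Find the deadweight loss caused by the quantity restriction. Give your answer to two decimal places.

Rewriting demand in inverse form: P = 205 - 2Q.
Unrestricted equilibrium: Q* = (205 - 169)/(2 + 1.5) = 10.2857.
At Q = 6 the demand price is 205 - 2(6) = 193 and the supply price is 169 + 1.5(6) = 178.
Deadweight loss is the triangle between the curves from 6 to 10.2857: (1/2)(193 - 178)(10.2857 - 6) = 32.1429.

32.14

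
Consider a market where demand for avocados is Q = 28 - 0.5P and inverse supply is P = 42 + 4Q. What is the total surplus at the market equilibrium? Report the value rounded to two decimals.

16.33

Rewriting demand in inverse form: P = 56 - 2Q.
Setting demand equal to supply, 14 = 6Q, so Q* = 2.3333 and P* = 51.3333.
Total surplus is the full triangle between the curves from 0 to Q*: (1/2)(2.3333)(56 - 42) = 16.3333.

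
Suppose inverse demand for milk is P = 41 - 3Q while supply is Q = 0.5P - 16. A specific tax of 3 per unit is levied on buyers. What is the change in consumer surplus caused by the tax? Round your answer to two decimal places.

-2.70

Rewriting supply in inverse form: P = 32 + 2Q.
Without the tax, 41 - 3Q = 32 + 2Q so Q* = 1.8 and P* = 35.6.
A tax on buyers shifts demand down by 3: (41 - 3) - 3Q = 32 + 2Q, so Q_t = 1.2. Buyers pay P_b = 37.4; sellers receive P_s = P_b - 3 = 34.4.
CS falls from (1/2)(1.8)(5.4) = 4.86 to (1/2)(1.2)(3.6) = 2.16, a change of -2.7.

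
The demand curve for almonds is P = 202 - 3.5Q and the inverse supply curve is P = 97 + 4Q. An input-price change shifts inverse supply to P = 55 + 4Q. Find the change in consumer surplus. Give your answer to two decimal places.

329.28

Initial equilibrium: Q_0 = 14, P_0 = 153; CS_0 = (1/2)(14)(49) = 343, PS_0 = (1/2)(14)(56) = 392.
New equilibrium: 202 - 3.5Q = 55 + 4Q gives Q_1 = 19.6, P_1 = 133.4; CS_1 = 672.28, PS_1 = 768.32.
Change in consumer surplus = 672.28 - 343 = 329.28.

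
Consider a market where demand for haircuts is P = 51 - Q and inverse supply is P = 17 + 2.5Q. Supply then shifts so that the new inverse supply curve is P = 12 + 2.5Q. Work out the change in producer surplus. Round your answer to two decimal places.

37.24

Initial equilibrium: Q_0 = 9.7143, P_0 = 41.2857; CS_0 = (1/2)(9.7143)(9.7143) = 47.1837, PS_0 = (1/2)(9.7143)(24.2857) = 117.9592.
New equilibrium: 51 - Q = 12 + 2.5Q gives Q_1 = 11.1429, P_1 = 39.8571; CS_1 = 62.0816, PS_1 = 155.2041.
Change in producer surplus = 155.2041 - 117.9592 = 37.2449.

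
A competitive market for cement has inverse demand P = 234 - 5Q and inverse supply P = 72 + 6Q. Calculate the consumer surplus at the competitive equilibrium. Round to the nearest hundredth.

542.23

Equilibrium: 234 - 5Q = 72 + 6Q, so Q* = 14.7273 and P* = 160.3636.
Consumer surplus is the triangle under demand above P*: (1/2)(14.7273)(234 - 160.3636) = (1/2)(14.7273)(73.6364) = 542.2314.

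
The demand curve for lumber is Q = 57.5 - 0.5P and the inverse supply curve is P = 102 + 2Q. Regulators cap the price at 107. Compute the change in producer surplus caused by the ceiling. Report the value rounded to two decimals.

Rewriting demand in inverse form: P = 115 - 2Q.
Without the control, 115 - 2Q = 102 + 2Q so Q* = 3.25 and P* = 108.5.
At P = 107, sellers supply (107 - 102)/2 = 2.5 while buyers want more, so the quantity traded is 2.5 at price 107.
PS goes from (1/2)(3.25)(6.5) = 10.5625 to 6.25 (computed as (107 - 102)(2.5) - (1/2)(2)(2.5)^2), a change of -4.3125.

-4.31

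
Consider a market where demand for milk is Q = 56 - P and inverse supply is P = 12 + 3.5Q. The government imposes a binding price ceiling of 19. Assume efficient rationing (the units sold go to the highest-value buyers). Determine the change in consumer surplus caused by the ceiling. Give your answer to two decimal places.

24.20

Rewriting demand in inverse form: P = 56 - Q.
Free-market equilibrium: 56 - Q = 12 + 3.5Q gives Q* = 9.7778, P* = 46.2222.
At the ceiling price 19, quantity supplied is (19 - 12)/3.5 = 2; supply is the short side, so Q = 2 trades at P = 19.
CS goes from (1/2)(9.7778)(9.7778) = 47.8025 to 72 (computed as (56 - 19)(2) - (1/2)(1)(2)^2), a change of 24.1975.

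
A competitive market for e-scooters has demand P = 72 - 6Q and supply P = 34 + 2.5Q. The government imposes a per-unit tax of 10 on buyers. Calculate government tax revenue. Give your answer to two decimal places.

32.94

Pre-tax equilibrium: 72 - 6Q = 34 + 2.5Q gives Q* = 4.4706, P* = 45.1765.
A tax on buyers shifts demand down by 10: (72 - 10) - 6Q = 34 + 2.5Q, so Q_t = 3.2941. Buyers pay P_b = 52.2353; sellers receive P_s = P_b - 10 = 42.2353.
Revenue is the tax times quantity traded: 10 x 3.2941 = 32.9412.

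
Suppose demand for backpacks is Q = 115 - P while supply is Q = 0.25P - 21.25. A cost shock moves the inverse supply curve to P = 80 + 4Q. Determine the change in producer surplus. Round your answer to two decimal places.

26.00

Rewriting demand in inverse form: P = 115 - Q.
Rewriting supply in inverse form: P = 85 + 4Q.
Initial equilibrium: Q_0 = 6, P_0 = 109; CS_0 = (1/2)(6)(6) = 18, PS_0 = (1/2)(6)(24) = 72.
New equilibrium: 115 - Q = 80 + 4Q gives Q_1 = 7, P_1 = 108; CS_1 = 24.5, PS_1 = 98.
Change in producer surplus = 98 - 72 = 26.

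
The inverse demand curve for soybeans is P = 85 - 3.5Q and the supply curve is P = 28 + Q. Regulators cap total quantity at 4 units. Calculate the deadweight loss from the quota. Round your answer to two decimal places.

Without the quota, 85 - 3.5Q = 28 + Q gives Q* = 12.6667.
At Q = 4 the demand price is 85 - 3.5(4) = 71 and the supply price is 28 + (4) = 32.
Deadweight loss is the triangle between the curves from 4 to 12.6667: (1/2)(71 - 32)(12.6667 - 4) = 169.

169.00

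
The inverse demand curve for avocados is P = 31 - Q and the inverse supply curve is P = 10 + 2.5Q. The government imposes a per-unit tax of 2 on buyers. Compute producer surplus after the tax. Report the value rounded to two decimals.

36.84

Without the tax, 31 - Q = 10 + 2.5Q so Q* = 6 and P* = 25.
A tax on buyers shifts demand down by 2: (31 - 2) - Q = 10 + 2.5Q, so Q_t = 5.4286. Buyers pay P_b = 25.5714; sellers receive P_s = P_b - 2 = 23.5714.
Producer surplus is the triangle above supply below P_s: (1/2)(5.4286)(23.5714 - 10) = 36.8367.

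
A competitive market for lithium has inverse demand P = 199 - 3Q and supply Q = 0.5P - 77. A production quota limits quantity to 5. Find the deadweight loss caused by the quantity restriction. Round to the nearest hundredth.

40.00

Rewriting supply in inverse form: P = 154 + 2Q.
Unrestricted equilibrium: Q* = (199 - 154)/(3 + 2) = 9.
At Q = 5 the demand price is 199 - 3(5) = 184 and the supply price is 154 + 2(5) = 164.
Deadweight loss is the triangle between the curves from 5 to 9: (1/2)(184 - 164)(9 - 5) = 40.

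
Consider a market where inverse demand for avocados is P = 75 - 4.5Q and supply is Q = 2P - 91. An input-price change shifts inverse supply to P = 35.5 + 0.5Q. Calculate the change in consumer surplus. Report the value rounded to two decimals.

Rewriting supply in inverse form: P = 45.5 + 0.5Q.
Initial equilibrium: Q_0 = 5.9, P_0 = 48.45; CS_0 = (1/2)(5.9)(26.55) = 78.3225, PS_0 = (1/2)(5.9)(2.95) = 8.7025.
New equilibrium: 75 - 4.5Q = 35.5 + 0.5Q gives Q_1 = 7.9, P_1 = 39.45; CS_1 = 140.4225, PS_1 = 15.6025.
Change in consumer surplus = 140.4225 - 78.3225 = 62.1.

62.10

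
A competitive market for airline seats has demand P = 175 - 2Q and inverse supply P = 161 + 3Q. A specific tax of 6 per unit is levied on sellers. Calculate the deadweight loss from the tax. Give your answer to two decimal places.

3.60

Without the tax, 175 - 2Q = 161 + 3Q so Q* = 2.8 and P* = 169.4.
A tax on sellers shifts supply up by 6: 175 - 2Q = 161 + 3Q + 6, so Q_t = 1.6. Buyers pay P_b = 171.8; sellers receive P_s = P_b - 6 = 165.8.
Deadweight loss is the triangle between the curves from Q_t to Q*: (1/2)(2.8 - 1.6)(6) = 3.6.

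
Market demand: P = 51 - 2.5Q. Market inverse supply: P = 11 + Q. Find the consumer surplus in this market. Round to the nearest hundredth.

163.27

Equilibrium: 51 - 2.5Q = 11 + Q, so Q* = 11.4286 and P* = 22.4286.
CS is the area between the demand curve and P* from 0 to Q*: (1/2)(11.4286)(28.5714) = 163.2653.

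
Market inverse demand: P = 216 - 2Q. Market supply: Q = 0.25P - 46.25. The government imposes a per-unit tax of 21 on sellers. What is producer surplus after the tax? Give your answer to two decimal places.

Rewriting supply in inverse form: P = 185 + 4Q.
Pre-tax equilibrium: 216 - 2Q = 185 + 4Q gives Q* = 5.1667, P* = 205.6667.
A tax on sellers shifts supply up by 21: 216 - 2Q = 185 + 4Q + 21, so Q_t = 1.6667. Buyers pay P_b = 212.6667; sellers receive P_s = P_b - 21 = 191.6667.
Producer surplus is the triangle above supply below P_s: (1/2)(1.6667)(191.6667 - 185) = 5.5556.

5.56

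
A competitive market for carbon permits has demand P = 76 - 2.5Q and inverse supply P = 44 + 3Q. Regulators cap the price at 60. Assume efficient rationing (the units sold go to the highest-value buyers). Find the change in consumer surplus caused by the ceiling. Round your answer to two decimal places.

Free-market equilibrium: 76 - 2.5Q = 44 + 3Q gives Q* = 5.8182, P* = 61.4545.
At the ceiling price 60, quantity supplied is (60 - 44)/3 = 5.3333; supply is the short side, so Q = 5.3333 trades at P = 60.
CS goes from (1/2)(5.8182)(14.5455) = 42.314 to 49.7778 (computed as (76 - 60)(5.3333) - (1/2)(2.5)(5.3333)^2), a change of 7.4637.

7.46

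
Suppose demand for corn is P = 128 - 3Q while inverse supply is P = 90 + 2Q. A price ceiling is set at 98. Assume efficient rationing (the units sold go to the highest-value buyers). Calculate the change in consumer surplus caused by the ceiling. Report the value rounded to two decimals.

9.36

Free-market equilibrium: 128 - 3Q = 90 + 2Q gives Q* = 7.6, P* = 105.2.
At the ceiling price 98, quantity supplied is (98 - 90)/2 = 4; supply is the short side, so Q = 4 trades at P = 98.
CS goes from (1/2)(7.6)(22.8) = 86.64 to 96 (computed as (128 - 98)(4) - (1/2)(3)(4)^2), a change of 9.36.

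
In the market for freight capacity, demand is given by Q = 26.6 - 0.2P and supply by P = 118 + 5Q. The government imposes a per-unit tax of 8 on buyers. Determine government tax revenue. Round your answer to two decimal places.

Rewriting demand in inverse form: P = 133 - 5Q.
Without the tax, 133 - 5Q = 118 + 5Q so Q* = 1.5 and P* = 125.5.
A tax on buyers shifts demand down by 8: (133 - 8) - 5Q = 118 + 5Q, so Q_t = 0.7. Buyers pay P_b = 129.5; sellers receive P_s = P_b - 8 = 121.5.
Revenue is the tax times quantity traded: 8 x 0.7 = 5.6.

5.60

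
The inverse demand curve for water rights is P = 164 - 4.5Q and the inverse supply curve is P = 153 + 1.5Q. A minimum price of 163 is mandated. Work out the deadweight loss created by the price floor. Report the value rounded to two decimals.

7.79

Without the control, 164 - 4.5Q = 153 + 1.5Q so Q* = 1.8333 and P* = 155.75.
At P = 163, buyers demand (164 - 163)/4.5 = 0.2222 while sellers would supply more, so the quantity traded is 0.2222 at price 163.
The lost-trades triangle has base Q* - 0.2222 = 1.6111 and height equal to the gap between the curves at Q = 0.2222, which is 163 - 153.3333 = 9.6667. DWL = (1/2)(1.6111)(9.6667) = 7.787.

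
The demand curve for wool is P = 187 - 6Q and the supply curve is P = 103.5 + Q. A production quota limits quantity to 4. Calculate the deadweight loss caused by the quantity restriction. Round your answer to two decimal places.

220.02

Unrestricted equilibrium: Q* = (187 - 103.5)/(6 + 1) = 11.9286.
At Q = 4 the demand price is 187 - 6(4) = 163 and the supply price is 103.5 + (4) = 107.5.
DWL = (1/2)(gap between curves at 4) x (Q* - 4) = (1/2)(55.5)(7.9286) = 220.0179.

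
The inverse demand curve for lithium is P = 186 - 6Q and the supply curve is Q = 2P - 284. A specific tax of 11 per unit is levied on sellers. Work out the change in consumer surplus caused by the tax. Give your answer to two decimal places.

Rewriting supply in inverse form: P = 142 + 0.5Q.
Without the tax, 186 - 6Q = 142 + 0.5Q so Q* = 6.7692 and P* = 145.3846.
With the tax, sellers need 11 more per unit: 186 - 6Q = 142 + 0.5Q + 11, so Q_t = 5.0769. Buyers pay P_b = 155.5385; sellers receive P_s = P_b - 11 = 144.5385.
CS falls from (1/2)(6.7692)(40.6154) = 137.4675 to (1/2)(5.0769)(30.4615) = 77.3254, a change of -60.142.

-60.14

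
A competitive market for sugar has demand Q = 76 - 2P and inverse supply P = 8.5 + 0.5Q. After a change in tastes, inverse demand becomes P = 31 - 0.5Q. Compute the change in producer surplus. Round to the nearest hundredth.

Rewriting demand in inverse form: P = 38 - 0.5Q.
Initial equilibrium: Q_0 = 29.5, P_0 = 23.25; CS_0 = (1/2)(29.5)(14.75) = 217.5625, PS_0 = (1/2)(29.5)(14.75) = 217.5625.
New equilibrium: 31 - 0.5Q = 8.5 + 0.5Q gives Q_1 = 22.5, P_1 = 19.75; CS_1 = 126.5625, PS_1 = 126.5625.
Change in producer surplus = 126.5625 - 217.5625 = -91.

-91.00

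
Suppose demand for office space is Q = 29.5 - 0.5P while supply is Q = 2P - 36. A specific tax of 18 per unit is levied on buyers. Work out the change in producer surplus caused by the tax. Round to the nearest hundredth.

-46.08

Rewriting demand in inverse form: P = 59 - 2Q.
Rewriting supply in inverse form: P = 18 + 0.5Q.
Pre-tax equilibrium: 59 - 2Q = 18 + 0.5Q gives Q* = 16.4, P* = 26.2.
A tax on buyers shifts demand down by 18: (59 - 18) - 2Q = 18 + 0.5Q, so Q_t = 9.2. Buyers pay P_b = 40.6; sellers receive P_s = P_b - 18 = 22.6.
PS falls from (1/2)(16.4)(8.2) = 67.24 to (1/2)(9.2)(4.6) = 21.16, a change of -46.08.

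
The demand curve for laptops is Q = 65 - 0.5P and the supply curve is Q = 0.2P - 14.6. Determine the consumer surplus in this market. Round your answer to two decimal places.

66.31

Rewriting demand in inverse form: P = 130 - 2Q.
Rewriting supply in inverse form: P = 73 + 5Q.
Setting demand equal to supply, 57 = 7Q, so Q* = 8.1429 and P* = 113.7143.
The demand choke price is 130, so CS = (1/2)(Q*)(130 - P*) = (1/2)(8.1429)(16.2857) = 66.3061.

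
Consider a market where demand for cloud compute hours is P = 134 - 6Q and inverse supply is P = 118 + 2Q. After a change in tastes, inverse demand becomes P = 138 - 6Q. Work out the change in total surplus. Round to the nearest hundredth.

9.00

Initial equilibrium: Q_0 = 2, P_0 = 122; CS_0 = (1/2)(2)(12) = 12, PS_0 = (1/2)(2)(4) = 4.
New equilibrium: 138 - 6Q = 118 + 2Q gives Q_1 = 2.5, P_1 = 123; CS_1 = 18.75, PS_1 = 6.25.
Change in total surplus = (18.75 + 6.25) - (12 + 4) = 9.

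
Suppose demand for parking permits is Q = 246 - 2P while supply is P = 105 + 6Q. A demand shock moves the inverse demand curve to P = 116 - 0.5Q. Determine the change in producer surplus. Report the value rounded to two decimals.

Rewriting demand in inverse form: P = 123 - 0.5Q.
Initial equilibrium: Q_0 = 2.7692, P_0 = 121.6154; CS_0 = (1/2)(2.7692)(1.3846) = 1.9172, PS_0 = (1/2)(2.7692)(16.6154) = 23.0059.
New equilibrium: 116 - 0.5Q = 105 + 6Q gives Q_1 = 1.6923, P_1 = 115.1538; CS_1 = 0.716, PS_1 = 8.5917.
Change in producer surplus = 8.5917 - 23.0059 = -14.4142.

-14.41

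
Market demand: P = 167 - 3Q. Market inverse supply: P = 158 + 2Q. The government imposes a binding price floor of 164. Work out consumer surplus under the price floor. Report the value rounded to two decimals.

Without the control, 167 - 3Q = 158 + 2Q so Q* = 1.8 and P* = 161.6.
At the floor price 164, quantity demanded is (167 - 164)/3 = 1; demand is the short side, so Q = 1 trades at P = 164.
CS is the triangle under demand above 164: (1/2)(1)(167 - 164) = 1.5.

1.50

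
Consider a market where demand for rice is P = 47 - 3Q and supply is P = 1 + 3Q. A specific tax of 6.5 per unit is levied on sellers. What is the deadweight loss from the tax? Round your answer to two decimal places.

Without the tax, 47 - 3Q = 1 + 3Q so Q* = 7.6667 and P* = 24.
A tax on sellers shifts supply up by 6.5: 47 - 3Q = 1 + 3Q + 6.5, so Q_t = 6.5833. Buyers pay P_b = 27.25; sellers receive P_s = P_b - 6.5 = 20.75.
The welfare triangle lost has base Q* - Q_t = 1.0833 and height t = 6.5, so DWL = (1/2)(1.0833)(6.5) = 3.5208.

3.52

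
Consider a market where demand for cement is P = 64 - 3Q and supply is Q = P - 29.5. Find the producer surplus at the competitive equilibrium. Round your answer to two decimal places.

Rewriting supply in inverse form: P = 29.5 + Q.
Setting demand equal to supply, 34.5 = 4Q, so Q* = 8.625 and P* = 38.125.
Producer surplus is the triangle above supply below P*: (1/2)(8.625)(38.125 - 29.5) = (1/2)(8.625)(8.625) = 37.1953.

37.20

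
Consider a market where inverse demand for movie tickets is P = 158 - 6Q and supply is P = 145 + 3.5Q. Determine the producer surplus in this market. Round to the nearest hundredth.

Equilibrium: 158 - 6Q = 145 + 3.5Q, so Q* = 1.3684 and P* = 149.7895.
Producer surplus is the triangle above supply below P*: (1/2)(1.3684)(149.7895 - 145) = (1/2)(1.3684)(4.7895) = 3.277.

3.28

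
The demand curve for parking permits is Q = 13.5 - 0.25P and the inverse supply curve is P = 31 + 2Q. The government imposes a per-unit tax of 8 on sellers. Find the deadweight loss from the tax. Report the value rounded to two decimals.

5.33

Rewriting demand in inverse form: P = 54 - 4Q.
Without the tax, 54 - 4Q = 31 + 2Q so Q* = 3.8333 and P* = 38.6667.
With the tax, sellers need 8 more per unit: 54 - 4Q = 31 + 2Q + 8, so Q_t = 2.5. Buyers pay P_b = 44; sellers receive P_s = P_b - 8 = 36.
The welfare triangle lost has base Q* - Q_t = 1.3333 and height t = 8, so DWL = (1/2)(1.3333)(8) = 5.3333.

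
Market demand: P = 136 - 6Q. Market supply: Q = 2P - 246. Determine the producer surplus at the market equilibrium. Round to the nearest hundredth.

Rewriting supply in inverse form: P = 123 + 0.5Q.
Setting demand equal to supply, 13 = 6.5Q, so Q* = 2 and P* = 124.
PS is the area between P* and the supply curve from 0 to Q*: (1/2)(2)(1) = 1.

1.00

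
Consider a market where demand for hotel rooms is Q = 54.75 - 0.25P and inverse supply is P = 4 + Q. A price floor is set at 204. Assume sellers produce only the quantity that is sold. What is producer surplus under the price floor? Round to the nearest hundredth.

742.97

Rewriting demand in inverse form: P = 219 - 4Q.
Free-market equilibrium: 219 - 4Q = 4 + Q gives Q* = 43, P* = 47.
At the floor price 204, quantity demanded is (219 - 204)/4 = 3.75; demand is the short side, so Q = 3.75 trades at P = 204.
The supply price at Q = 3.75 is 7.75. PS is the trapezoid between 204 and supply over [0, 3.75]: (1/2)[(204 - 4) + (204 - 7.75)](3.75) = 742.9688.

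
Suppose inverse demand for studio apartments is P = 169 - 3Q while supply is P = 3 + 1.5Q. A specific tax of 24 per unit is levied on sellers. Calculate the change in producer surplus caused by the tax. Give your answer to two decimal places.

-273.78

Without the tax, 169 - 3Q = 3 + 1.5Q so Q* = 36.8889 and P* = 58.3333.
With the tax, sellers need 24 more per unit: 169 - 3Q = 3 + 1.5Q + 24, so Q_t = 31.5556. Buyers pay P_b = 74.3333; sellers receive P_s = P_b - 24 = 50.3333.
Producers lose the trapezoid between P_s and P* out to Q_t plus the triangle from Q_t to Q*: change in PS = 746.8148 - 1020.5926 = -273.7778.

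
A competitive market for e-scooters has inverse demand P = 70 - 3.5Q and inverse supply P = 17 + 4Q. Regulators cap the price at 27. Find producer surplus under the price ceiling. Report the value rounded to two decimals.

12.50

Free-market equilibrium: 70 - 3.5Q = 17 + 4Q gives Q* = 7.0667, P* = 45.2667.
At the ceiling price 27, quantity supplied is (27 - 17)/4 = 2.5; supply is the short side, so Q = 2.5 trades at P = 27.
PS is the triangle above supply below 27: (1/2)(2.5)(27 - 17) = 12.5.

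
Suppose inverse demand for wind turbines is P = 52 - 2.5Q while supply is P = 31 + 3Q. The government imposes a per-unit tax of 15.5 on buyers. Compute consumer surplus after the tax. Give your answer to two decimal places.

Without the tax, 52 - 2.5Q = 31 + 3Q so Q* = 3.8182 and P* = 42.4545.
A tax on buyers shifts demand down by 15.5: (52 - 15.5) - 2.5Q = 31 + 3Q, so Q_t = 1. Buyers pay P_b = 49.5; sellers receive P_s = P_b - 15.5 = 34.
CS = (1/2)(Q_t)(52 - P_b) = (1/2)(1)(2.5) = 1.25.

1.25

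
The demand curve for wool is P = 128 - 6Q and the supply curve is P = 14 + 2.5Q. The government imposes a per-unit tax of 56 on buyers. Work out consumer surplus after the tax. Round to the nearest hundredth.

Pre-tax equilibrium: 128 - 6Q = 14 + 2.5Q gives Q* = 13.4118, P* = 47.5294.
With the tax, buyers' net willingness to pay falls by 56: (128 - 56) - 6Q = 14 + 2.5Q, so Q_t = 6.8235. Buyers pay P_b = 87.0588; sellers receive P_s = P_b - 56 = 31.0588.
CS = (1/2)(Q_t)(128 - P_b) = (1/2)(6.8235)(40.9412) = 139.6817.

139.68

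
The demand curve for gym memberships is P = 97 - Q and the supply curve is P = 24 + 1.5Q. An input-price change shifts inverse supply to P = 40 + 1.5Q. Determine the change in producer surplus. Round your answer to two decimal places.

Initial equilibrium: Q_0 = 29.2, P_0 = 67.8; CS_0 = (1/2)(29.2)(29.2) = 426.32, PS_0 = (1/2)(29.2)(43.8) = 639.48.
New equilibrium: 97 - Q = 40 + 1.5Q gives Q_1 = 22.8, P_1 = 74.2; CS_1 = 259.92, PS_1 = 389.88.
Change in producer surplus = 389.88 - 639.48 = -249.6.

-249.60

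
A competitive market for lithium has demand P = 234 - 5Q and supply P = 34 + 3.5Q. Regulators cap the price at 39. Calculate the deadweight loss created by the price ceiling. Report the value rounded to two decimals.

2075.90

Free-market equilibrium: 234 - 5Q = 34 + 3.5Q gives Q* = 23.5294, P* = 116.3529.
At P = 39, sellers supply (39 - 34)/3.5 = 1.4286 while buyers want more, so the quantity traded is 1.4286 at price 39.
The lost-trades triangle has base Q* - 1.4286 = 22.1008 and height equal to the gap between the curves at Q = 1.4286, which is 226.8571 - 39 = 187.8571. DWL = (1/2)(22.1008)(187.8571) = 2075.9004.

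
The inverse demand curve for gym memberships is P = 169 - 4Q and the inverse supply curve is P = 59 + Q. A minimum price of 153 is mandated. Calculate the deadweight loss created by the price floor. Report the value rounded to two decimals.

Without the control, 169 - 4Q = 59 + Q so Q* = 22 and P* = 81.
At the floor price 153, quantity demanded is (169 - 153)/4 = 4; demand is the short side, so Q = 4 trades at P = 153.
At Q = 4 the demand price is 153 and the supply price is 63. Deadweight loss is the triangle between the curves from 4 to 22: (1/2)(153 - 63)(22 - 4) = 810.

810.00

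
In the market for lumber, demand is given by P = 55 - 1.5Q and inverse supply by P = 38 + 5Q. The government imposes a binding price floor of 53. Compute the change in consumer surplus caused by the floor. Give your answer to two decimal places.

Free-market equilibrium: 55 - 1.5Q = 38 + 5Q gives Q* = 2.6154, P* = 51.0769.
At P = 53, buyers demand (55 - 53)/1.5 = 1.3333 while sellers would supply more, so the quantity traded is 1.3333 at price 53.
CS goes from (1/2)(2.6154)(3.9231) = 5.1302 to 1.3333 (computed as (55 - 53)(1.3333) - (1/2)(1.5)(1.3333)^2), a change of -3.7968.

-3.80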